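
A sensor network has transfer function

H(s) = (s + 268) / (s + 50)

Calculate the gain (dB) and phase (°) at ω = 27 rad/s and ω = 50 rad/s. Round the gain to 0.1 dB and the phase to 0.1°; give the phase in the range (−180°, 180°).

At s = jω = j27:
zero (s+268): 268 + j27 → |·| = √(268²+27²) = √72553 ≈ 269.36, ∠ = arctan(27/268) ≈ 5.75°
pole (s+50): 50 + j27 → |·| = √(50²+27²) = √3229 ≈ 56.824, ∠ = arctan(27/50) ≈ 28.37°
|H| = 1 · 269.36 / 56.824 ≈ 4.7403
Gain = 20 log₁₀(4.7403) ≈ 13.52 dB
∠H = 5.75° − 28.37° = -22.62°

At s = jω = j50:
zero (s+268): 268 + j50 → |·| = √(268²+50²) = √74324 ≈ 272.62, ∠ = arctan(50/268) ≈ 10.57°
pole (s+50): 50 + j50 → |·| = √(50²+50²) = √5000 ≈ 70.711, ∠ = arctan(50/50) ≈ 45.00°
|H| = 1 · 272.62 / 70.711 ≈ 3.8554
Gain = 20 log₁₀(3.8554) ≈ 11.72 dB
∠H = 10.57° − 45.00° = -34.43°

ω = 27: 13.5 dB, -22.6°; ω = 50: 11.7 dB, -34.4°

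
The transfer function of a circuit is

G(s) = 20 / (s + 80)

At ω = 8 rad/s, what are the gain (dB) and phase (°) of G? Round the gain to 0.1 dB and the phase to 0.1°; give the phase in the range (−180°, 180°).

Substitute s = j8:
Numerator: 20 = 20 + j0
Denominator: (j8) + 80 = 80 + j8
|N| = √(20² + 0²) ≈ 20, ∠N ≈ 0.00°
|D| = √(80² + 8²) ≈ 80.399, ∠D ≈ 5.71°
|G| = 20 / 80.399 ≈ 0.24876
Gain = 20 log₁₀(0.24876) ≈ -12.08 dB
∠G = 0.00° − 5.71° = -5.71°

-12.1 dB, -5.7°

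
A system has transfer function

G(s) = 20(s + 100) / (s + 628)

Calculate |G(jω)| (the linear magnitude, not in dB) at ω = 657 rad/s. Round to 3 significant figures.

14.6

At s = jω = j657:
zero (s+100): 100 + j657 → |·| = √(100²+657²) = √441649 ≈ 664.57, ∠ = arctan(657/100) ≈ 81.35°
pole (s+628): 628 + j657 → |·| = √(628²+657²) = √826033 ≈ 908.86, ∠ = arctan(657/628) ≈ 46.29°
|G| = 20 · 664.57 / 908.86 ≈ 14.624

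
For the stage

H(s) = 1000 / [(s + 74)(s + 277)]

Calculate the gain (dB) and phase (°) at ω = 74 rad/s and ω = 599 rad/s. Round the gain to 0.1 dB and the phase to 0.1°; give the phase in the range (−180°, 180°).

At s = jω = j74:
pole (s+74): 74 + j74 → |·| = √(74²+74²) = √10952 ≈ 104.65, ∠ = arctan(74/74) ≈ 45.00°
pole (s+277): 277 + j74 → |·| = √(277²+74²) = √82205 ≈ 286.71, ∠ = arctan(74/277) ≈ 14.96°
|H| = 1000 / 30004 ≈ 0.033329
Gain = 20 log₁₀(0.033329) ≈ -29.54 dB
∠H = 0.00° − 59.96° = -59.96°

At s = jω = j599:
pole (s+74): 74 + j599 → |·| = √(74²+599²) = √364277 ≈ 603.55, ∠ = arctan(599/74) ≈ 82.96°
pole (s+277): 277 + j599 → |·| = √(277²+599²) = √435530 ≈ 659.95, ∠ = arctan(599/277) ≈ 65.18°
|H| = 1000 / 3.9831e+05 ≈ 0.0025106
Gain = 20 log₁₀(0.0025106) ≈ -52.00 dB
∠H = 0.00° − 148.14° = -148.14°

ω = 74: -29.5 dB, -60.0°; ω = 599: -52.0 dB, -148.1°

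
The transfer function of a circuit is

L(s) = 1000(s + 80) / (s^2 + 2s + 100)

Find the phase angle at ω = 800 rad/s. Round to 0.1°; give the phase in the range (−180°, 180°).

At s = jω = j800:
zero (s+80): 80 + j800 → |·| = √(80²+800²) = √646400 ≈ 803.99, ∠ = arctan(800/80) ≈ 84.29°
quadratic: (j800)² + 2·j800 + 100 = -639900 + j1600 → |·| ≈ 6.399e+05, ∠ ≈ 179.86°
∠L = 84.29° − 179.86° = -95.57°

-95.6°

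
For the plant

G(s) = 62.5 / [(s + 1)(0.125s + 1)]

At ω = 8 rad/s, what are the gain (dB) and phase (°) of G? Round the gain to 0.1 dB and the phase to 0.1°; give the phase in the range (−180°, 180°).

At ω = 8 rad/s:
pole (1 + j8·1) = 1 + j8 → |·| ≈ 8.0623, ∠ ≈ 82.87°
pole (1 + j8·0.125) = 1 + j1 → |·| ≈ 1.4142, ∠ ≈ 45.00°
|G| = 62.5 · 1 / (8.0623 · 1.4142) ≈ 5.4816
Gain = 20 log₁₀(5.4816) ≈ 14.78 dB
∠G = (0°) − (82.87° + 45.00°) = -127.87°

14.8 dB, -127.9°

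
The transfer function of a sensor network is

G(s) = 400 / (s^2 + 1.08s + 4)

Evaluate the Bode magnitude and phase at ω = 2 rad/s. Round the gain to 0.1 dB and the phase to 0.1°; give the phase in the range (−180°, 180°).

45.4 dB, -90.0°

At s = jω = j2:
quadratic: (j2)² + 1.08·j2 + 4 = 0 + j2.16 → |·| ≈ 2.16, ∠ ≈ 90.00°
|G| = 400 / 2.16 ≈ 185.19
Gain = 20 log₁₀(185.19) ≈ 45.35 dB
∠G = 0.00° − 90.00° = -90.00°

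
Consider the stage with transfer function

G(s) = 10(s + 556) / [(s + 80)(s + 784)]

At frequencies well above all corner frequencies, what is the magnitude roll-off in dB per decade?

-20 dB/decade

Each pole contributes −20 dB/decade at high frequency; each zero contributes +20 dB/decade.
Net: 1 zero(s) − 2 pole(s) → -20 dB/decade.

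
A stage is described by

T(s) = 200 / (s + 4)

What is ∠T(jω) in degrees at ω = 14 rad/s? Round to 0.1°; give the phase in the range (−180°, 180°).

-74.1°

At s = jω = j14:
pole (s+4): 4 + j14 → |·| = √(4²+14²) = √212 ≈ 14.56, ∠ = arctan(14/4) ≈ 74.05°
∠T = 0.00° − 74.05° = -74.05°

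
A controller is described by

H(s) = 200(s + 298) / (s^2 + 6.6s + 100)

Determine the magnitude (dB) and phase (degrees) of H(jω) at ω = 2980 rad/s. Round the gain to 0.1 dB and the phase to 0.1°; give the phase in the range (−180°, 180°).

-23.4 dB, -95.6°

At s = jω = j2980:
zero (s+298): 298 + j2980 → |·| = √(298²+2980²) = √8969204 ≈ 2994.9, ∠ = arctan(2980/298) ≈ 84.29°
quadratic: (j2980)² + 6.6·j2980 + 100 = -8880300 + j19668 → |·| ≈ 8.8803e+06, ∠ ≈ 179.87°
|H| = 200 · 2994.9 / 8.8803e+06 ≈ 0.06745
Gain = 20 log₁₀(0.06745) ≈ -23.42 dB
∠H = 84.29° − 179.87° = -95.58°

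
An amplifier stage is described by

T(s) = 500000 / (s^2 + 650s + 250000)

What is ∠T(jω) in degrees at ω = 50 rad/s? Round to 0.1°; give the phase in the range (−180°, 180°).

-7.5°

At s = jω = j50:
quadratic: (j50)² + 650·j50 + 250000 = 247500 + j32500 → |·| ≈ 2.4962e+05, ∠ ≈ 7.48°
∠T = 0.00° − 7.48° = -7.48°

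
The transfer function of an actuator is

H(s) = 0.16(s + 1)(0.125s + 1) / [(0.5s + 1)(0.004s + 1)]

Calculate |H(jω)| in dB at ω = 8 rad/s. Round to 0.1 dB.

-7.1 dB

At ω = 8 rad/s:
zero (1 + j8·1) = 1 + j8 → |·| ≈ 8.0623, ∠ ≈ 82.87°
zero (1 + j8·0.125) = 1 + j1 → |·| ≈ 1.4142, ∠ ≈ 45.00°
pole (1 + j8·0.5) = 1 + j4 → |·| ≈ 4.1231, ∠ ≈ 75.96°
pole (1 + j8·0.004) = 1 + j0.032 → |·| ≈ 1.0005, ∠ ≈ 1.83°
|H| = 0.16 · 8.0623 · 1.4142 / (4.1231 · 1.0005) ≈ 0.44223
Gain = 20 log₁₀(0.44223) ≈ -7.09 dB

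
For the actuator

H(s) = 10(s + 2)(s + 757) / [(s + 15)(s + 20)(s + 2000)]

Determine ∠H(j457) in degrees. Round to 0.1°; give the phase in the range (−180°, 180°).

At s = jω = j457:
zero (s+2): 2 + j457 → |·| = √(2²+457²) = √208853 ≈ 457, ∠ = arctan(457/2) ≈ 89.75°
zero (s+757): 757 + j457 → |·| = √(757²+457²) = √781898 ≈ 884.25, ∠ = arctan(457/757) ≈ 31.12°
pole (s+15): 15 + j457 → |·| = √(15²+457²) = √209074 ≈ 457.25, ∠ = arctan(457/15) ≈ 88.12°
pole (s+20): 20 + j457 → |·| = √(20²+457²) = √209249 ≈ 457.44, ∠ = arctan(457/20) ≈ 87.49°
pole (s+2000): 2000 + j457 → |·| = √(2000²+457²) = √4208849 ≈ 2051.5, ∠ = arctan(457/2000) ≈ 12.87°
∠H = 120.87° − 188.48° = -67.61°

-67.6°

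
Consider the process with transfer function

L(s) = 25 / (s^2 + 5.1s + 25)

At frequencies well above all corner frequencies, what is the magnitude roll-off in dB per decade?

-40 dB/decade

Each pole contributes −20 dB/decade at high frequency; each zero contributes +20 dB/decade.
Net: 0 zero(s) − 2 pole(s) → -40 dB/decade.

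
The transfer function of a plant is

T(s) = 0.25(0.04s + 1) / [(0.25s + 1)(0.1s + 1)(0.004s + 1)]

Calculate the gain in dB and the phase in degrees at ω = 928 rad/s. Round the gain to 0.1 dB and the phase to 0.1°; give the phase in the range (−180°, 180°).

-79.0 dB, -165.6°

At ω = 928 rad/s:
zero (1 + j928·0.04) = 1 + j37.12 → |·| ≈ 37.133, ∠ ≈ 88.46°
pole (1 + j928·0.25) = 1 + j232 → |·| ≈ 232, ∠ ≈ 89.75°
pole (1 + j928·0.1) = 1 + j92.8 → |·| ≈ 92.805, ∠ ≈ 89.38°
pole (1 + j928·0.004) = 1 + j3.712 → |·| ≈ 3.8443, ∠ ≈ 74.92°
|T| = 0.25 · 37.133 / (232 · 92.805 · 3.8443) ≈ 0.00011216
Gain = 20 log₁₀(0.00011216) ≈ -79.00 dB
∠T = (88.46°) − (89.75° + 89.38° + 74.92°) = -165.59°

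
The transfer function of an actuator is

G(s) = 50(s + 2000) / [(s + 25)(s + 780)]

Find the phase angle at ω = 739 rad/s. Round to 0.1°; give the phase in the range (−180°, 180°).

At s = jω = j739:
zero (s+2000): 2000 + j739 → |·| = √(2000²+739²) = √4546121 ≈ 2132.2, ∠ = arctan(739/2000) ≈ 20.28°
pole (s+25): 25 + j739 → |·| = √(25²+739²) = √546746 ≈ 739.42, ∠ = arctan(739/25) ≈ 88.06°
pole (s+780): 780 + j739 → |·| = √(780²+739²) = √1154521 ≈ 1074.5, ∠ = arctan(739/780) ≈ 43.45°
∠G = 20.28° − 131.51° = -111.23°

-111.2°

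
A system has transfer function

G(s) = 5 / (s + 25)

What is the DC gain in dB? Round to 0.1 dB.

G(0) = 5 / (25) = 0.2
20 log₁₀(0.2) ≈ -13.98 dB

-14.0 dB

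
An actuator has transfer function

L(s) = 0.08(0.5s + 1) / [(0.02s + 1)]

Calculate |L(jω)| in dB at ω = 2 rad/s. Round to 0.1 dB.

-18.9 dB

At ω = 2 rad/s:
zero (1 + j2·0.5) = 1 + j1 → |·| ≈ 1.4142, ∠ ≈ 45.00°
pole (1 + j2·0.02) = 1 + j0.04 → |·| ≈ 1.0008, ∠ ≈ 2.29°
|L| = 0.08 · 1.4142 / (1.0008) ≈ 0.11305
Gain = 20 log₁₀(0.11305) ≈ -18.93 dB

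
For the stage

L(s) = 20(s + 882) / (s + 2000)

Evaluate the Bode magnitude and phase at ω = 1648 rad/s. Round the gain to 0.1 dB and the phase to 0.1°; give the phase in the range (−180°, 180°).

23.2 dB, 22.4°

At s = jω = j1648:
zero (s+882): 882 + j1648 → |·| = √(882²+1648²) = √3493828 ≈ 1869.2, ∠ = arctan(1648/882) ≈ 61.84°
pole (s+2000): 2000 + j1648 → |·| = √(2000²+1648²) = √6715904 ≈ 2591.5, ∠ = arctan(1648/2000) ≈ 39.49°
|L| = 20 · 1869.2 / 2591.5 ≈ 14.426
Gain = 20 log₁₀(14.426) ≈ 23.18 dB
∠L = 61.84° − 39.49° = 22.35°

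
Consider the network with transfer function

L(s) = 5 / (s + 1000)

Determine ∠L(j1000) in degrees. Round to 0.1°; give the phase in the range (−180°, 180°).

Substitute s = j1000:
Numerator: 5 = 5 + j0
Denominator: (j1000) + 1000 = 1000 + j1000
|N| = √(5² + 0²) ≈ 5, ∠N ≈ 0.00°
|D| = √(1000² + 1000²) ≈ 1414.2, ∠D ≈ 45.00°
∠L = 0.00° − 45.00° = -45.00°

-45.0°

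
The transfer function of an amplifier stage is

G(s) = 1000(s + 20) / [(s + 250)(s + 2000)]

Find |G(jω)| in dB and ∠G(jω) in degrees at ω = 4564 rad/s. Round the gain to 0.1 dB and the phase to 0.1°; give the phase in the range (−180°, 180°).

-14.0 dB, -63.5°

At s = jω = j4564:
zero (s+20): 20 + j4564 → |·| = √(20²+4564²) = √20830496 ≈ 4564, ∠ = arctan(4564/20) ≈ 89.75°
pole (s+250): 250 + j4564 → |·| = √(250²+4564²) = √20892596 ≈ 4570.8, ∠ = arctan(4564/250) ≈ 86.86°
pole (s+2000): 2000 + j4564 → |·| = √(2000²+4564²) = √24830096 ≈ 4983, ∠ = arctan(4564/2000) ≈ 66.34°
|G| = 1000 · 4564 / 2.2776e+07 ≈ 0.20039
Gain = 20 log₁₀(0.20039) ≈ -13.96 dB
∠G = 89.75° − 153.20° = -63.45°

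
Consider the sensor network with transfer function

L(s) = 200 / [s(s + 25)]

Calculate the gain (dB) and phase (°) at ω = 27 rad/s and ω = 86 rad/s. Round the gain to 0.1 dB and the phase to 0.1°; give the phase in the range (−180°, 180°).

ω = 27: -13.9 dB, -137.2°; ω = 86: -31.7 dB, -163.8°

At s = jω = j27:
pole (s+25): 25 + j27 → |·| = √(25²+27²) = √1354 ≈ 36.797, ∠ = arctan(27/25) ≈ 47.20°
pole at origin: |s| = 27, ∠ = 90.00° (in denominator)
|L| = 200 / 993.52 ≈ 0.2013
Gain = 20 log₁₀(0.2013) ≈ -13.92 dB
∠L = 0.00° − 137.20° = -137.20°

At s = jω = j86:
pole (s+25): 25 + j86 → |·| = √(25²+86²) = √8021 ≈ 89.56, ∠ = arctan(86/25) ≈ 73.79°
pole at origin: |s| = 86, ∠ = 90.00° (in denominator)
|L| = 200 / 7702.2 ≈ 0.025967
Gain = 20 log₁₀(0.025967) ≈ -31.71 dB
∠L = 0.00° − 163.79° = -163.79°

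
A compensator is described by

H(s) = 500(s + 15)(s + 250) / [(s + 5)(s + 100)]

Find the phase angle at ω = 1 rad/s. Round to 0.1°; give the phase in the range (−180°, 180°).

At s = jω = j1:
zero (s+15): 15 + j1 → |·| = √(15²+1²) = √226 ≈ 15.033, ∠ = arctan(1/15) ≈ 3.81°
zero (s+250): 250 + j1 → |·| = √(250²+1²) = √62501 ≈ 250, ∠ = arctan(1/250) ≈ 0.23°
pole (s+5): 5 + j1 → |·| = √(5²+1²) = √26 ≈ 5.099, ∠ = arctan(1/5) ≈ 11.31°
pole (s+100): 100 + j1 → |·| = √(100²+1²) = √10001 ≈ 100, ∠ = arctan(1/100) ≈ 0.57°
∠H = 4.04° − 11.88° = -7.84°

-7.8°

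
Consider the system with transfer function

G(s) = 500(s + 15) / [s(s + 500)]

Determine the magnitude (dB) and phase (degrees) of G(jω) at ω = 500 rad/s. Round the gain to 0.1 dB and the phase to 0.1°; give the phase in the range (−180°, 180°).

At s = jω = j500:
zero (s+15): 15 + j500 → |·| = √(15²+500²) = √250225 ≈ 500.22, ∠ = arctan(500/15) ≈ 88.28°
pole (s+500): 500 + j500 → |·| = √(500²+500²) = √500000 ≈ 707.11, ∠ = arctan(500/500) ≈ 45.00°
pole at origin: |s| = 500, ∠ = 90.00° (in denominator)
|G| = 500 · 500.22 / 3.5356e+05 ≈ 0.7074
Gain = 20 log₁₀(0.7074) ≈ -3.01 dB
∠G = 88.28° − 135.00° = -46.72°

-3.0 dB, -46.7°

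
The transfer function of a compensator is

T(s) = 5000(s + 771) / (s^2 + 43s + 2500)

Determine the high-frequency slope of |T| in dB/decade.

Each pole contributes −20 dB/decade at high frequency; each zero contributes +20 dB/decade.
Net: 1 zero(s) − 2 pole(s) → -20 dB/decade.

-20 dB/decade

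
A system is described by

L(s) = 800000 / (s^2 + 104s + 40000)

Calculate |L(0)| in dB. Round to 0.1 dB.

26.0 dB

L(0) = 800000 / 40000 = 20
20 log₁₀(20) ≈ 26.02 dB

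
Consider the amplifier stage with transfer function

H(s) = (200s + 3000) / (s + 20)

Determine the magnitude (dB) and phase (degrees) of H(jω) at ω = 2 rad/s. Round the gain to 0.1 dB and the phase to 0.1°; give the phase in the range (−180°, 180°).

Substitute s = j2:
Numerator: 200(j2) + 3000 = 3000 + j400
Denominator: (j2) + 20 = 20 + j2
|N| = √(3000² + 400²) ≈ 3026.5, ∠N ≈ 7.59°
|D| = √(20² + 2²) ≈ 20.1, ∠D ≈ 5.71°
|H| = 3026.5 / 20.1 ≈ 150.57
Gain = 20 log₁₀(150.57) ≈ 43.55 dB
∠H = 7.59° − 5.71° = 1.88°

43.6 dB, 1.9°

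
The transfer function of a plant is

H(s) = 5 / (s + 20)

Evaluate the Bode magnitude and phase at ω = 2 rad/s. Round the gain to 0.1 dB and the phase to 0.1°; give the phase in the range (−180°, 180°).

-12.1 dB, -5.7°

Substitute s = j2:
Numerator: 5 = 5 + j0
Denominator: (j2) + 20 = 20 + j2
|N| = √(5² + 0²) ≈ 5, ∠N ≈ 0.00°
|D| = √(20² + 2²) ≈ 20.1, ∠D ≈ 5.71°
|H| = 5 / 20.1 ≈ 0.24876
Gain = 20 log₁₀(0.24876) ≈ -12.08 dB
∠H = 0.00° − 5.71° = -5.71°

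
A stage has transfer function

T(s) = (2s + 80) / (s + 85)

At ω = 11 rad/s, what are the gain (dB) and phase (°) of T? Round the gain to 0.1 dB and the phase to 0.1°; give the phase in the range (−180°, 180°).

-0.3 dB, 8.0°

Substitute s = j11:
Numerator: 2(j11) + 80 = 80 + j22
Denominator: (j11) + 85 = 85 + j11
|N| = √(80² + 22²) ≈ 82.97, ∠N ≈ 15.38°
|D| = √(85² + 11²) ≈ 85.709, ∠D ≈ 7.37°
|T| = 82.97 / 85.709 ≈ 0.96804
Gain = 20 log₁₀(0.96804) ≈ -0.28 dB
∠T = 15.38° − 7.37° = 8.01°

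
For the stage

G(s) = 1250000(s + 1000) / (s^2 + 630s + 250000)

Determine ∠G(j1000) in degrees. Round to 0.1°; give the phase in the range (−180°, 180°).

At s = jω = j1000:
zero (s+1000): 1000 + j1000 → |·| = √(1000²+1000²) = √2000000 ≈ 1414.2, ∠ = arctan(1000/1000) ≈ 45.00°
quadratic: (j1000)² + 630·j1000 + 250000 = -750000 + j630000 → |·| ≈ 9.7949e+05, ∠ ≈ 139.97°
∠G = 45.00° − 139.97° = -94.97°

-95.0°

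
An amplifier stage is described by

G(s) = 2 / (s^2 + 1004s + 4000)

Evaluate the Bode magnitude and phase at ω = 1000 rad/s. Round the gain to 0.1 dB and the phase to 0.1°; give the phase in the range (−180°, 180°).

-117.0 dB, -134.8°

Substitute s = j1000:
Numerator: 2 = 2 + j0
Denominator: (j1000)^2 + 1004(j1000) + 4000 = -996000 + j1004000
|N| = √(2² + 0²) ≈ 2, ∠N ≈ 0.00°
|D| = √(996000² + 1004000²) ≈ 1.4142e+06, ∠D ≈ 134.77°
|G| = 2 / 1.4142e+06 ≈ 1.4142e-06
Gain = 20 log₁₀(1.4142e-06) ≈ -116.99 dB
∠G = 0.00° − 134.77° = -134.77°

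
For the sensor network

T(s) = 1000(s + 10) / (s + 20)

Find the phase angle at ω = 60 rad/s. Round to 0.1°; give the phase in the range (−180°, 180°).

9.0°

At s = jω = j60:
zero (s+10): 10 + j60 → |·| = √(10²+60²) = √3700 ≈ 60.828, ∠ = arctan(60/10) ≈ 80.54°
pole (s+20): 20 + j60 → |·| = √(20²+60²) = √4000 ≈ 63.246, ∠ = arctan(60/20) ≈ 71.57°
∠T = 80.54° − 71.57° = 8.97°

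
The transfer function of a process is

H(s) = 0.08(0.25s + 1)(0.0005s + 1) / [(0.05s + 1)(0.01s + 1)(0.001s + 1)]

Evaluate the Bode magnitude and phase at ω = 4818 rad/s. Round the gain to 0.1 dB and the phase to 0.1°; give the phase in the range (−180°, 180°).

At ω = 4818 rad/s:
zero (1 + j4818·0.25) = 1 + j1204.5 → |·| ≈ 1204.5, ∠ ≈ 89.95°
zero (1 + j4818·0.0005) = 1 + j2.409 → |·| ≈ 2.6083, ∠ ≈ 67.46°
pole (1 + j4818·0.05) = 1 + j240.9 → |·| ≈ 240.9, ∠ ≈ 89.76°
pole (1 + j4818·0.01) = 1 + j48.18 → |·| ≈ 48.19, ∠ ≈ 88.81°
pole (1 + j4818·0.001) = 1 + j4.818 → |·| ≈ 4.9207, ∠ ≈ 78.27°
|H| = 0.08 · 1204.5 · 2.6083 / (240.9 · 48.19 · 4.9207) ≈ 0.0043998
Gain = 20 log₁₀(0.0043998) ≈ -47.13 dB
∠H = (89.95° + 67.46°) − (89.76° + 88.81° + 78.27°) = -99.43°

-47.1 dB, -99.4°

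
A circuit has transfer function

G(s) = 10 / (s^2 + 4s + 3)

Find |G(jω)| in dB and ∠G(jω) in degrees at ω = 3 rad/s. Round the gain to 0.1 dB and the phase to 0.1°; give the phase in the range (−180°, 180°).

-2.6 dB, -116.6°

Substitute s = j3:
Numerator: 10 = 10 + j0
Denominator: (j3)^2 + 4(j3) + 3 = -6 + j12
|N| = √(10² + 0²) ≈ 10, ∠N ≈ 0.00°
|D| = √(6² + 12²) ≈ 13.416, ∠D ≈ 116.57°
|G| = 10 / 13.416 ≈ 0.74538
Gain = 20 log₁₀(0.74538) ≈ -2.55 dB
∠G = 0.00° − 116.57° = -116.57°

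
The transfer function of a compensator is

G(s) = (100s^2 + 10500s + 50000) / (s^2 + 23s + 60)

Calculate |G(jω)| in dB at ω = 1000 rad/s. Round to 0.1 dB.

40.0 dB

Substitute s = j1000:
Numerator: 100(j1000)^2 + 10500(j1000) + 50000 = -99950000 + j10500000
Denominator: (j1000)^2 + 23(j1000) + 60 = -999940 + j23000
|N| = √(99950000² + 10500000²) ≈ 1.005e+08, ∠N ≈ 174.00°
|D| = √(999940² + 23000²) ≈ 1.0002e+06, ∠D ≈ 178.68°
|G| = 1.005e+08 / 1.0002e+06 ≈ 100.48
Gain = 20 log₁₀(100.48) ≈ 40.04 dB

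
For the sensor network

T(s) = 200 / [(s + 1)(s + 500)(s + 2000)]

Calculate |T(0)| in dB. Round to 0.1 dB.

T(0) = 200 / (1·500·2000) = 0.0002
20 log₁₀(0.0002) ≈ -73.98 dB

-74.0 dB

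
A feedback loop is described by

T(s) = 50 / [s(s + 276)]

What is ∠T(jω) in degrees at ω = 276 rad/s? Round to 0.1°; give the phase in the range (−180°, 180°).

-135.0°

At s = jω = j276:
pole (s+276): 276 + j276 → |·| = √(276²+276²) = √152352 ≈ 390.32, ∠ = arctan(276/276) ≈ 45.00°
pole at origin: |s| = 276, ∠ = 90.00° (in denominator)
∠T = 0.00° − 135.00° = -135.00°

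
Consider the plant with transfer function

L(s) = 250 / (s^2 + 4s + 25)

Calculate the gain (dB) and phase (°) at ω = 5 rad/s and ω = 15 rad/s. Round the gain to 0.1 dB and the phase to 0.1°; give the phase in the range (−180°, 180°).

At s = jω = j5:
quadratic: (j5)² + 4·j5 + 25 = 0 + j20 → |·| ≈ 20, ∠ ≈ 90.00°
|L| = 250 / 20 ≈ 12.5
Gain = 20 log₁₀(12.5) ≈ 21.94 dB
∠L = 0.00° − 90.00° = -90.00°

At s = jω = j15:
quadratic: (j15)² + 4·j15 + 25 = -200 + j60 → |·| ≈ 208.81, ∠ ≈ 163.30°
|L| = 250 / 208.81 ≈ 1.1973
Gain = 20 log₁₀(1.1973) ≈ 1.56 dB
∠L = 0.00° − 163.30° = -163.30°

ω = 5: 21.9 dB, -90.0°; ω = 15: 1.6 dB, -163.3°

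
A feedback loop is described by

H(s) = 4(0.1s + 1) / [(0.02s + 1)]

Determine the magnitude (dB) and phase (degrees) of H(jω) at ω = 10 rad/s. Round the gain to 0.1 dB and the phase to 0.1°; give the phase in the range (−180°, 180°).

14.9 dB, 33.7°

At ω = 10 rad/s:
zero (1 + j10·0.1) = 1 + j1 → |·| ≈ 1.4142, ∠ ≈ 45.00°
pole (1 + j10·0.02) = 1 + j0.2 → |·| ≈ 1.0198, ∠ ≈ 11.31°
|H| = 4 · 1.4142 / (1.0198) ≈ 5.547
Gain = 20 log₁₀(5.547) ≈ 14.88 dB
∠H = (45.00°) − (11.31°) = 33.69°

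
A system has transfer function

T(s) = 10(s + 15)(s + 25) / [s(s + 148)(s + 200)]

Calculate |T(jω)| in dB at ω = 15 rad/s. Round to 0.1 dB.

-37.2 dB

At s = jω = j15:
zero (s+15): 15 + j15 → |·| = √(15²+15²) = √450 ≈ 21.213, ∠ = arctan(15/15) ≈ 45.00°
zero (s+25): 25 + j15 → |·| = √(25²+15²) = √850 ≈ 29.155, ∠ = arctan(15/25) ≈ 30.96°
pole (s+148): 148 + j15 → |·| = √(148²+15²) = √22129 ≈ 148.76, ∠ = arctan(15/148) ≈ 5.79°
pole (s+200): 200 + j15 → |·| = √(200²+15²) = √40225 ≈ 200.56, ∠ = arctan(15/200) ≈ 4.29°
pole at origin: |s| = 15, ∠ = 90.00° (in denominator)
|T| = 10 · 618.47 / 4.4753e+05 ≈ 0.01382
Gain = 20 log₁₀(0.01382) ≈ -37.19 dB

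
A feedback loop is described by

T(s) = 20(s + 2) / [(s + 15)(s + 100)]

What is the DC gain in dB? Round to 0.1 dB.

T(0) = 20·2 / (15·100) ≈ 0.026667
20 log₁₀(0.026667) ≈ -31.48 dB

-31.5 dB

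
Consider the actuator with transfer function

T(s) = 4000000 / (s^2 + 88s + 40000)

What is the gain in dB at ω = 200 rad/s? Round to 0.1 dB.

At s = jω = j200:
quadratic: (j200)² + 88·j200 + 40000 = 0 + j17600 → |·| ≈ 17600, ∠ ≈ 90.00°
|T| = 4000000 / 17600 ≈ 227.27
Gain = 20 log₁₀(227.27) ≈ 47.13 dB

47.1 dB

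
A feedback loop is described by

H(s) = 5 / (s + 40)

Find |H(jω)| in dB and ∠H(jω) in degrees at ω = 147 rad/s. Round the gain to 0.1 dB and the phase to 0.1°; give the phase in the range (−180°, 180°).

-29.7 dB, -74.8°

Substitute s = j147:
Numerator: 5 = 5 + j0
Denominator: (j147) + 40 = 40 + j147
|N| = √(5² + 0²) ≈ 5, ∠N ≈ 0.00°
|D| = √(40² + 147²) ≈ 152.35, ∠D ≈ 74.78°
|H| = 5 / 152.35 ≈ 0.032819
Gain = 20 log₁₀(0.032819) ≈ -29.68 dB
∠H = 0.00° − 74.78° = -74.78°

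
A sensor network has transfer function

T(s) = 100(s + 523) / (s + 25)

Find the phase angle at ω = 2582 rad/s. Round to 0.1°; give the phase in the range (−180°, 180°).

-10.9°

At s = jω = j2582:
zero (s+523): 523 + j2582 → |·| = √(523²+2582²) = √6940253 ≈ 2634.4, ∠ = arctan(2582/523) ≈ 78.55°
pole (s+25): 25 + j2582 → |·| = √(25²+2582²) = √6667349 ≈ 2582.1, ∠ = arctan(2582/25) ≈ 89.45°
∠T = 78.55° − 89.45° = -10.90°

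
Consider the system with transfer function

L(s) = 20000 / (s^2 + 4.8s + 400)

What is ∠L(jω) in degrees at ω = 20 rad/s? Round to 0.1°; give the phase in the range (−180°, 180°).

-90.0°

At s = jω = j20:
quadratic: (j20)² + 4.8·j20 + 400 = 0 + j96 → |·| ≈ 96, ∠ ≈ 90.00°
∠L = 0.00° − 90.00° = -90.00°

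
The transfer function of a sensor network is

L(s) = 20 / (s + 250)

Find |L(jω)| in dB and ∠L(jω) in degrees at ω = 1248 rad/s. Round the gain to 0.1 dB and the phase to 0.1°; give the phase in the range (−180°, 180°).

-36.1 dB, -78.7°

Substitute s = j1248:
Numerator: 20 = 20 + j0
Denominator: (j1248) + 250 = 250 + j1248
|N| = √(20² + 0²) ≈ 20, ∠N ≈ 0.00°
|D| = √(250² + 1248²) ≈ 1272.8, ∠D ≈ 78.67°
|L| = 20 / 1272.8 ≈ 0.015713
Gain = 20 log₁₀(0.015713) ≈ -36.07 dB
∠L = 0.00° − 78.67° = -78.67°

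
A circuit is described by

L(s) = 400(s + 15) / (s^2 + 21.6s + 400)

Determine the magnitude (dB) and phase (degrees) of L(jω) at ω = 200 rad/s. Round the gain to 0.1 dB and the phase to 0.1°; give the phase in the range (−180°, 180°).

6.1 dB, -88.1°

At s = jω = j200:
zero (s+15): 15 + j200 → |·| = √(15²+200²) = √40225 ≈ 200.56, ∠ = arctan(200/15) ≈ 85.71°
quadratic: (j200)² + 21.6·j200 + 400 = -39600 + j4320 → |·| ≈ 39835, ∠ ≈ 173.77°
|L| = 400 · 200.56 / 39835 ≈ 2.0139
Gain = 20 log₁₀(2.0139) ≈ 6.08 dB
∠L = 85.71° − 173.77° = -88.06°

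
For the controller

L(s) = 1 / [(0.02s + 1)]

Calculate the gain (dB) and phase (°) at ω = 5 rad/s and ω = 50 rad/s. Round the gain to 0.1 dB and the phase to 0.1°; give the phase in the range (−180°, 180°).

At ω = 5 rad/s:
pole (1 + j5·0.02) = 1 + j0.1 → |·| ≈ 1.005, ∠ ≈ 5.71°
|L| = 1 · 1 / (1.005) ≈ 0.99502
Gain = 20 log₁₀(0.99502) ≈ -0.04 dB
∠L = (0°) − (5.71°) = -5.71°

At ω = 50 rad/s:
pole (1 + j50·0.02) = 1 + j1 → |·| ≈ 1.4142, ∠ ≈ 45.00°
|L| = 1 · 1 / (1.4142) ≈ 0.70711
Gain = 20 log₁₀(0.70711) ≈ -3.01 dB
∠L = (0°) − (45.00°) = -45.00°

ω = 5: -0.0 dB, -5.7°; ω = 50: -3.0 dB, -45.0°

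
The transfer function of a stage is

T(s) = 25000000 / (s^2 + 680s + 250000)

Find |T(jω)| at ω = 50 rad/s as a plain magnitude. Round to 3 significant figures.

100

At s = jω = j50:
quadratic: (j50)² + 680·j50 + 250000 = 247500 + j34000 → |·| ≈ 2.4982e+05, ∠ ≈ 7.82°
|T| = 25000000 / 2.4982e+05 ≈ 100.07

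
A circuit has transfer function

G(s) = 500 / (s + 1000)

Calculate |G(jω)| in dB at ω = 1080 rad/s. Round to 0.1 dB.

-9.4 dB

At s = jω = j1080:
pole (s+1000): 1000 + j1080 → |·| = √(1000²+1080²) = √2166400 ≈ 1471.9, ∠ = arctan(1080/1000) ≈ 47.20°
|G| = 500 / 1471.9 ≈ 0.3397
Gain = 20 log₁₀(0.3397) ≈ -9.38 dB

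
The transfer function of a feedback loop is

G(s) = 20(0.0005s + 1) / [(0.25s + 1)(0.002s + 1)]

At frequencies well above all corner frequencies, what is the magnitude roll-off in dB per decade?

-20 dB/decade

Each pole contributes −20 dB/decade at high frequency; each zero contributes +20 dB/decade.
Net: 1 zero(s) − 2 pole(s) → -20 dB/decade.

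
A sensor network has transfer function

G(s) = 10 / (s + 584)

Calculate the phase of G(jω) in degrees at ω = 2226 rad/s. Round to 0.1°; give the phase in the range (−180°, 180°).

-75.3°

Substitute s = j2226:
Numerator: 10 = 10 + j0
Denominator: (j2226) + 584 = 584 + j2226
|N| = √(10² + 0²) ≈ 10, ∠N ≈ 0.00°
|D| = √(584² + 2226²) ≈ 2301.3, ∠D ≈ 75.30°
∠G = 0.00° − 75.30° = -75.30°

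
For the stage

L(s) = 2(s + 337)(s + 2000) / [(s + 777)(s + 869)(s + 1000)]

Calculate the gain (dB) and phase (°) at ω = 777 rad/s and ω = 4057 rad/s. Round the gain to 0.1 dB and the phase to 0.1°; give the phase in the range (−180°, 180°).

At s = jω = j777:
zero (s+337): 337 + j777 → |·| = √(337²+777²) = √717298 ≈ 846.93, ∠ = arctan(777/337) ≈ 66.55°
zero (s+2000): 2000 + j777 → |·| = √(2000²+777²) = √4603729 ≈ 2145.6, ∠ = arctan(777/2000) ≈ 21.23°
pole (s+777): 777 + j777 → |·| = √(777²+777²) = √1207458 ≈ 1098.8, ∠ = arctan(777/777) ≈ 45.00°
pole (s+869): 869 + j777 → |·| = √(869²+777²) = √1358890 ≈ 1165.7, ∠ = arctan(777/869) ≈ 41.80°
pole (s+1000): 1000 + j777 → |·| = √(1000²+777²) = √1603729 ≈ 1266.4, ∠ = arctan(777/1000) ≈ 37.85°
|L| = 2 · 1.8172e+06 / 1.6221e+09 ≈ 0.0022406
Gain = 20 log₁₀(0.0022406) ≈ -52.99 dB
∠L = 87.78° − 124.65° = -36.87°

At s = jω = j4057:
zero (s+337): 337 + j4057 → |·| = √(337²+4057²) = √16572818 ≈ 4071, ∠ = arctan(4057/337) ≈ 85.25°
zero (s+2000): 2000 + j4057 → |·| = √(2000²+4057²) = √20459249 ≈ 4523.2, ∠ = arctan(4057/2000) ≈ 63.76°
pole (s+777): 777 + j4057 → |·| = √(777²+4057²) = √17062978 ≈ 4130.7, ∠ = arctan(4057/777) ≈ 79.16°
pole (s+869): 869 + j4057 → |·| = √(869²+4057²) = √17214410 ≈ 4149, ∠ = arctan(4057/869) ≈ 77.91°
pole (s+1000): 1000 + j4057 → |·| = √(1000²+4057²) = √17459249 ≈ 4178.4, ∠ = arctan(4057/1000) ≈ 76.15°
|L| = 2 · 1.8414e+07 / 7.1611e+10 ≈ 0.00051428
Gain = 20 log₁₀(0.00051428) ≈ -65.78 dB
∠L = 149.01° − 233.22° = -84.21°

ω = 777: -53.0 dB, -36.9°; ω = 4057: -65.8 dB, -84.2°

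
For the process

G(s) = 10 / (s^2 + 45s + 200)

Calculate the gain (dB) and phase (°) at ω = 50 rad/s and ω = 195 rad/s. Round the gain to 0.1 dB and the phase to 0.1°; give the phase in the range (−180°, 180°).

Substitute s = j50:
Numerator: 10 = 10 + j0
Denominator: (j50)^2 + 45(j50) + 200 = -2300 + j2250
|N| = √(10² + 0²) ≈ 10, ∠N ≈ 0.00°
|D| = √(2300² + 2250²) ≈ 3217.5, ∠D ≈ 135.63°
|G| = 10 / 3217.5 ≈ 0.003108
Gain = 20 log₁₀(0.003108) ≈ -50.15 dB
∠G = 0.00° − 135.63° = -135.63°

Substitute s = j195:
Numerator: 10 = 10 + j0
Denominator: (j195)^2 + 45(j195) + 200 = -37825 + j8775
|N| = √(10² + 0²) ≈ 10, ∠N ≈ 0.00°
|D| = √(37825² + 8775²) ≈ 38830, ∠D ≈ 166.94°
|G| = 10 / 38830 ≈ 0.00025753
Gain = 20 log₁₀(0.00025753) ≈ -71.78 dB
∠G = 0.00° − 166.94° = -166.94°

ω = 50: -50.2 dB, -135.6°; ω = 195: -71.8 dB, -166.9°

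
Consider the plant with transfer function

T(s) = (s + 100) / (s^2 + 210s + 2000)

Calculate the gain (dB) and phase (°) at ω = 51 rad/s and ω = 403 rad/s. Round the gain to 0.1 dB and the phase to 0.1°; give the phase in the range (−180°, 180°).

Substitute s = j51:
Numerator: (j51) + 100 = 100 + j51
Denominator: (j51)^2 + 210(j51) + 2000 = -601 + j10710
|N| = √(100² + 51²) ≈ 112.25, ∠N ≈ 27.02°
|D| = √(601² + 10710²) ≈ 10727, ∠D ≈ 93.21°
|T| = 112.25 / 10727 ≈ 0.010464
Gain = 20 log₁₀(0.010464) ≈ -39.61 dB
∠T = 27.02° − 93.21° = -66.19°

Substitute s = j403:
Numerator: (j403) + 100 = 100 + j403
Denominator: (j403)^2 + 210(j403) + 2000 = -160409 + j84630
|N| = √(100² + 403²) ≈ 415.22, ∠N ≈ 76.06°
|D| = √(160409² + 84630²) ≈ 1.8137e+05, ∠D ≈ 152.18°
|T| = 415.22 / 1.8137e+05 ≈ 0.0022894
Gain = 20 log₁₀(0.0022894) ≈ -52.81 dB
∠T = 76.06° − 152.18° = -76.12°

ω = 51: -39.6 dB, -66.2°; ω = 403: -52.8 dB, -76.1°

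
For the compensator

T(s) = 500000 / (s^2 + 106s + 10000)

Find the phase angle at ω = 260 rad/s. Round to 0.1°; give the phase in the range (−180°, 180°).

-154.4°

At s = jω = j260:
quadratic: (j260)² + 106·j260 + 10000 = -57600 + j27560 → |·| ≈ 63854, ∠ ≈ 154.43°
∠T = 0.00° − 154.43° = -154.43°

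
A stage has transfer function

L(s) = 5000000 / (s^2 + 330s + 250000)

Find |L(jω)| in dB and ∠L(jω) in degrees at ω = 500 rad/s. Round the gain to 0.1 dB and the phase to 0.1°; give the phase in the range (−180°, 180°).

At s = jω = j500:
quadratic: (j500)² + 330·j500 + 250000 = 0 + j165000 → |·| ≈ 1.65e+05, ∠ ≈ 90.00°
|L| = 5000000 / 1.65e+05 ≈ 30.303
Gain = 20 log₁₀(30.303) ≈ 29.63 dB
∠L = 0.00° − 90.00° = -90.00°

29.6 dB, -90.0°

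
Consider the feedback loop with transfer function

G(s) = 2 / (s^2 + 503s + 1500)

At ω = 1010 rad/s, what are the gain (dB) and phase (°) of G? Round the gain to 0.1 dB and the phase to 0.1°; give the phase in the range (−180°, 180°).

Substitute s = j1010:
Numerator: 2 = 2 + j0
Denominator: (j1010)^2 + 503(j1010) + 1500 = -1018600 + j508030
|N| = √(2² + 0²) ≈ 2, ∠N ≈ 0.00°
|D| = √(1018600² + 508030²) ≈ 1.1383e+06, ∠D ≈ 153.49°
|G| = 2 / 1.1383e+06 ≈ 1.757e-06
Gain = 20 log₁₀(1.757e-06) ≈ -115.10 dB
∠G = 0.00° − 153.49° = -153.49°

-115.1 dB, -153.5°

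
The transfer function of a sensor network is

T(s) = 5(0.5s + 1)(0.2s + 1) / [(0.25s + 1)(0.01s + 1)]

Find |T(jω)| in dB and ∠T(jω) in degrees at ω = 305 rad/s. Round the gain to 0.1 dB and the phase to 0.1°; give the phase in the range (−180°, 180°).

45.6 dB, 17.6°

At ω = 305 rad/s:
zero (1 + j305·0.5) = 1 + j152.5 → |·| ≈ 152.5, ∠ ≈ 89.62°
zero (1 + j305·0.2) = 1 + j61 → |·| ≈ 61.008, ∠ ≈ 89.06°
pole (1 + j305·0.25) = 1 + j76.25 → |·| ≈ 76.257, ∠ ≈ 89.25°
pole (1 + j305·0.01) = 1 + j3.05 → |·| ≈ 3.2098, ∠ ≈ 71.85°
|T| = 5 · 152.5 · 61.008 / (76.257 · 3.2098) ≈ 190.05
Gain = 20 log₁₀(190.05) ≈ 45.58 dB
∠T = (89.62° + 89.06°) − (89.25° + 71.85°) = 17.58°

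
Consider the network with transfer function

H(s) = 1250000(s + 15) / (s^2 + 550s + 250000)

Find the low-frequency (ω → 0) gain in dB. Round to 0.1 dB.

37.5 dB

H(0) = 1250000·15 / 250000 = 75
20 log₁₀(75) ≈ 37.50 dB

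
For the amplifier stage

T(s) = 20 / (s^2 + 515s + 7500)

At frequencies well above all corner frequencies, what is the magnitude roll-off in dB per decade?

Each pole contributes −20 dB/decade at high frequency; each zero contributes +20 dB/decade.
Net: 0 zero(s) − 2 pole(s) → -40 dB/decade.

-40 dB/decade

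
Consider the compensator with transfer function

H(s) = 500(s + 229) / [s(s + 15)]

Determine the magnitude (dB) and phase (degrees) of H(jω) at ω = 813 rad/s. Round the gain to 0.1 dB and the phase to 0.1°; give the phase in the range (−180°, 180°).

-3.9 dB, -104.7°

At s = jω = j813:
zero (s+229): 229 + j813 → |·| = √(229²+813²) = √713410 ≈ 844.64, ∠ = arctan(813/229) ≈ 74.27°
pole (s+15): 15 + j813 → |·| = √(15²+813²) = √661194 ≈ 813.14, ∠ = arctan(813/15) ≈ 88.94°
pole at origin: |s| = 813, ∠ = 90.00° (in denominator)
|H| = 500 · 844.64 / 6.6108e+05 ≈ 0.63883
Gain = 20 log₁₀(0.63883) ≈ -3.89 dB
∠H = 74.27° − 178.94° = -104.67°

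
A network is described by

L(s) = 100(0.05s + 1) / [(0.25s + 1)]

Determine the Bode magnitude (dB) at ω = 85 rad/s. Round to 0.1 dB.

26.2 dB

At ω = 85 rad/s:
zero (1 + j85·0.05) = 1 + j4.25 → |·| ≈ 4.3661, ∠ ≈ 76.76°
pole (1 + j85·0.25) = 1 + j21.25 → |·| ≈ 21.274, ∠ ≈ 87.31°
|L| = 100 · 4.3661 / (21.274) ≈ 20.523
Gain = 20 log₁₀(20.523) ≈ 26.24 dB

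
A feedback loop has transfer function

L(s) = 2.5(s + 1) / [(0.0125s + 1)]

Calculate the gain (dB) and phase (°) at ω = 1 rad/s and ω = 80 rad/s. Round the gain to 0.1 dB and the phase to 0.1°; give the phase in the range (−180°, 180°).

ω = 1: 11.0 dB, 44.3°; ω = 80: 43.0 dB, 44.3°

At ω = 1 rad/s:
zero (1 + j1·1) = 1 + j1 → |·| ≈ 1.4142, ∠ ≈ 45.00°
pole (1 + j1·0.0125) = 1 + j0.0125 → |·| ≈ 1.0001, ∠ ≈ 0.72°
|L| = 2.5 · 1.4142 / (1.0001) ≈ 3.5351
Gain = 20 log₁₀(3.5351) ≈ 10.97 dB
∠L = (45.00°) − (0.72°) = 44.28°

At ω = 80 rad/s:
zero (1 + j80·1) = 1 + j80 → |·| ≈ 80.006, ∠ ≈ 89.28°
pole (1 + j80·0.0125) = 1 + j1 → |·| ≈ 1.4142, ∠ ≈ 45.00°
|L| = 2.5 · 80.006 / (1.4142) ≈ 141.43
Gain = 20 log₁₀(141.43) ≈ 43.01 dB
∠L = (89.28°) − (45.00°) = 44.28°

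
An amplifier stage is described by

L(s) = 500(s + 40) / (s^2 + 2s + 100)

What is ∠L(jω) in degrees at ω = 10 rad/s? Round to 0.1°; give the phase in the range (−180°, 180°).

At s = jω = j10:
zero (s+40): 40 + j10 → |·| = √(40²+10²) = √1700 ≈ 41.231, ∠ = arctan(10/40) ≈ 14.04°
quadratic: (j10)² + 2·j10 + 100 = 0 + j20 → |·| ≈ 20, ∠ ≈ 90.00°
∠L = 14.04° − 90.00° = -75.96°

-76.0°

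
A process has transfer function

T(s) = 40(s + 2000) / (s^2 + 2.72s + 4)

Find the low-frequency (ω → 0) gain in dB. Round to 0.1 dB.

86.0 dB

T(0) = 40·2000 / 4 = 20000
20 log₁₀(20000) ≈ 86.02 dB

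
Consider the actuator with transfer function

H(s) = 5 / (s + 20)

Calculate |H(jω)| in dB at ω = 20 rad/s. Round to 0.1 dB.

-15.1 dB

Substitute s = j20:
Numerator: 5 = 5 + j0
Denominator: (j20) + 20 = 20 + j20
|N| = √(5² + 0²) ≈ 5, ∠N ≈ 0.00°
|D| = √(20² + 20²) ≈ 28.284, ∠D ≈ 45.00°
|H| = 5 / 28.284 ≈ 0.17678
Gain = 20 log₁₀(0.17678) ≈ -15.05 dB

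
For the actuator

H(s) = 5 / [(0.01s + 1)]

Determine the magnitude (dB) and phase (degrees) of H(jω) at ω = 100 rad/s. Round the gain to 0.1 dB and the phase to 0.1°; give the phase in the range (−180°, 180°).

11.0 dB, -45.0°

At ω = 100 rad/s:
pole (1 + j100·0.01) = 1 + j1 → |·| ≈ 1.4142, ∠ ≈ 45.00°
|H| = 5 · 1 / (1.4142) ≈ 3.5356
Gain = 20 log₁₀(3.5356) ≈ 10.97 dB
∠H = (0°) − (45.00°) = -45.00°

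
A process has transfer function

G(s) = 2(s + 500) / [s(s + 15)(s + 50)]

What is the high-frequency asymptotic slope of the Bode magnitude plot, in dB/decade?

Each pole contributes −20 dB/decade at high frequency; each zero contributes +20 dB/decade.
Net: 1 zero(s) − 3 pole(s) → -40 dB/decade.

-40 dB/decade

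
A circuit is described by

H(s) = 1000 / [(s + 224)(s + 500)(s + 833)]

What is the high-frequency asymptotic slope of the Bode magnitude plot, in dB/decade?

-60 dB/decade

Each pole contributes −20 dB/decade at high frequency; each zero contributes +20 dB/decade.
Net: 0 zero(s) − 3 pole(s) → -60 dB/decade.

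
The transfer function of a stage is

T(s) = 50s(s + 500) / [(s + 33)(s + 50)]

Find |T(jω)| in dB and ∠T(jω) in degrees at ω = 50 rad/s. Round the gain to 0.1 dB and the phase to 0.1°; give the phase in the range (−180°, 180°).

49.4 dB, -5.9°

At s = jω = j50:
zero (s+500): 500 + j50 → |·| = √(500²+50²) = √252500 ≈ 502.49, ∠ = arctan(50/500) ≈ 5.71°
zero at origin: s = j50 → |·| = 50, ∠ = 90.00°
pole (s+33): 33 + j50 → |·| = √(33²+50²) = √3589 ≈ 59.908, ∠ = arctan(50/33) ≈ 56.58°
pole (s+50): 50 + j50 → |·| = √(50²+50²) = √5000 ≈ 70.711, ∠ = arctan(50/50) ≈ 45.00°
|T| = 50 · 25124 / 4236.2 ≈ 296.54
Gain = 20 log₁₀(296.54) ≈ 49.44 dB
∠T = 95.71° − 101.58° = -5.87°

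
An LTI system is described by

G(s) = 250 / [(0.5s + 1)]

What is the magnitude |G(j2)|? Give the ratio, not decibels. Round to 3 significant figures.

At ω = 2 rad/s:
pole (1 + j2·0.5) = 1 + j1 → |·| ≈ 1.4142, ∠ ≈ 45.00°
|G| = 250 · 1 / (1.4142) ≈ 176.78

177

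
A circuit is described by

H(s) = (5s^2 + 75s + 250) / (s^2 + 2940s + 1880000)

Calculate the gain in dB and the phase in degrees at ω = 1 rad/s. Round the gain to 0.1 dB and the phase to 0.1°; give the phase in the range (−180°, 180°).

-77.3 dB, 16.9°

Substitute s = j1:
Numerator: 5(j1)^2 + 75(j1) + 250 = 245 + j75
Denominator: (j1)^2 + 2940(j1) + 1880000 = 1879999 + j2940
|N| = √(245² + 75²) ≈ 256.22, ∠N ≈ 17.02°
|D| = √(1879999² + 2940²) ≈ 1.88e+06, ∠D ≈ 0.09°
|H| = 256.22 / 1.88e+06 ≈ 0.00013629
Gain = 20 log₁₀(0.00013629) ≈ -77.31 dB
∠H = 17.02° − 0.09° = 16.93°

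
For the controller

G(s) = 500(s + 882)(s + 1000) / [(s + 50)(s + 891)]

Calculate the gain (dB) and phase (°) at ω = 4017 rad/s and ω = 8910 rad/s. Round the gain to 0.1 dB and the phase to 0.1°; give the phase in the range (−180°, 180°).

At s = jω = j4017:
zero (s+882): 882 + j4017 → |·| = √(882²+4017²) = √16914213 ≈ 4112.7, ∠ = arctan(4017/882) ≈ 77.62°
zero (s+1000): 1000 + j4017 → |·| = √(1000²+4017²) = √17136289 ≈ 4139.6, ∠ = arctan(4017/1000) ≈ 76.02°
pole (s+50): 50 + j4017 → |·| = √(50²+4017²) = √16138789 ≈ 4017.3, ∠ = arctan(4017/50) ≈ 89.29°
pole (s+891): 891 + j4017 → |·| = √(891²+4017²) = √16930170 ≈ 4114.6, ∠ = arctan(4017/891) ≈ 77.49°
|G| = 500 · 1.7025e+07 / 1.653e+07 ≈ 514.97
Gain = 20 log₁₀(514.97) ≈ 54.24 dB
∠G = 153.64° − 166.78° = -13.14°

At s = jω = j8910:
zero (s+882): 882 + j8910 → |·| = √(882²+8910²) = √80166024 ≈ 8953.5, ∠ = arctan(8910/882) ≈ 84.35°
zero (s+1000): 1000 + j8910 → |·| = √(1000²+8910²) = √80388100 ≈ 8965.9, ∠ = arctan(8910/1000) ≈ 83.60°
pole (s+50): 50 + j8910 → |·| = √(50²+8910²) = √79390600 ≈ 8910.1, ∠ = arctan(8910/50) ≈ 89.68°
pole (s+891): 891 + j8910 → |·| = √(891²+8910²) = √80181981 ≈ 8954.4, ∠ = arctan(8910/891) ≈ 84.29°
|G| = 500 · 8.0276e+07 / 7.9785e+07 ≈ 503.08
Gain = 20 log₁₀(503.08) ≈ 54.03 dB
∠G = 167.95° − 173.97° = -6.02°

ω = 4017: 54.2 dB, -13.1°; ω = 8910: 54.0 dB, -6.0°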